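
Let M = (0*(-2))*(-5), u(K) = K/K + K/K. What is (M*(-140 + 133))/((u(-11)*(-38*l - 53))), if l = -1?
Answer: 0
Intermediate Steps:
u(K) = 2 (u(K) = 1 + 1 = 2)
M = 0 (M = 0*(-5) = 0)
(M*(-140 + 133))/((u(-11)*(-38*l - 53))) = (0*(-140 + 133))/((2*(-38*(-1) - 53))) = (0*(-7))/((2*(38 - 53))) = 0/((2*(-15))) = 0/(-30) = 0*(-1/30) = 0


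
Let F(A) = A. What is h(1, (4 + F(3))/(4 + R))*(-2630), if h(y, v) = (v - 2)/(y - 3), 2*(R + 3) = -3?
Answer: -21040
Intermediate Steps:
R = -9/2 (R = -3 + (1/2)*(-3) = -3 - 3/2 = -9/2 ≈ -4.5000)
h(y, v) = (-2 + v)/(-3 + y)
h(1, (4 + F(3))/(4 + R))*(-2630) = ((-2 + (4 + 3)/(4 - 9/2))/(-3 + 1))*(-2630) = ((-2 + 7/(-1/2))/(-2))*(-2630) = -(-2 + 7*(-2))/2*(-2630) = -(-2 - 14)/2*(-2630) = -1/2*(-16)*(-2630) = 8*(-2630) = -21040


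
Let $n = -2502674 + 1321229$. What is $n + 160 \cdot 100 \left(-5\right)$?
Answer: $-1261445$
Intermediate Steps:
$n = -1181445$
$n + 160 \cdot 100 \left(-5\right) = -1181445 + 160 \cdot 100 \left(-5\right) = -1181445 + 16000 \left(-5\right) = -1181445 - 80000 = -1261445$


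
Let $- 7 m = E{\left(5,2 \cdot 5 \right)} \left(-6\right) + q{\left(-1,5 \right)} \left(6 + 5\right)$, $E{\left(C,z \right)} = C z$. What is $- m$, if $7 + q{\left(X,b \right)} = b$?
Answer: $-46$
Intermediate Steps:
$q{\left(X,b \right)} = -7 + b$
$m = 46$ ($m = - \frac{5 \cdot 2 \cdot 5 \left(-6\right) + \left(-7 + 5\right) \left(6 + 5\right)}{7} = - \frac{5 \cdot 10 \left(-6\right) - 22}{7} = - \frac{50 \left(-6\right) - 22}{7} = - \frac{-300 - 22}{7} = \left(- \frac{1}{7}\right) \left(-322\right) = 46$)
$- m = \left(-1\right) 46 = -46$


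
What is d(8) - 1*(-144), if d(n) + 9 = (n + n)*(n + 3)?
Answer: 311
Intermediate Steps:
d(n) = -9 + 2*n*(3 + n) (d(n) = -9 + (n + n)*(n + 3) = -9 + (2*n)*(3 + n) = -9 + 2*n*(3 + n))
d(8) - 1*(-144) = (-9 + 2*8² + 6*8) - 1*(-144) = (-9 + 2*64 + 48) + 144 = (-9 + 128 + 48) + 144 = 167 + 144 = 311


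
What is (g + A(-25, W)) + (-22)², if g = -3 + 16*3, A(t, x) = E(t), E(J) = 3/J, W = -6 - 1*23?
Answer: 13222/25 ≈ 528.88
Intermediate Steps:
W = -29 (W = -6 - 23 = -29)
A(t, x) = 3/t
g = 45 (g = -3 + 48 = 45)
(g + A(-25, W)) + (-22)² = (45 + 3/(-25)) + (-22)² = (45 + 3*(-1/25)) + 484 = (45 - 3/25) + 484 = 1122/25 + 484 = 13222/25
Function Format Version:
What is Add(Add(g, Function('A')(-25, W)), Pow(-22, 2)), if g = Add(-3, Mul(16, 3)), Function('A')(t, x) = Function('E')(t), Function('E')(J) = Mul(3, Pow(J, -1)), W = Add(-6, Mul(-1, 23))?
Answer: Rational(13222, 25) ≈ 528.88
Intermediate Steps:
W = -29 (W = Add(-6, -23) = -29)
Function('A')(t, x) = Mul(3, Pow(t, -1))
g = 45 (g = Add(-3, 48) = 45)
Add(Add(g, Function('A')(-25, W)), Pow(-22, 2)) = Add(Add(45, Mul(3, Pow(-25, -1))), Pow(-22, 2)) = Add(Add(45, Mul(3, Rational(-1, 25))), 484) = Add(Add(45, Rational(-3, 25)), 484) = Add(Rational(1122, 25), 484) = Rational(13222, 25)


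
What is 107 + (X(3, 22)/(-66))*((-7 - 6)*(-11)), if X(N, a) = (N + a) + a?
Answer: 31/6 ≈ 5.1667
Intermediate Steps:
X(N, a) = N + 2*a
107 + (X(3, 22)/(-66))*((-7 - 6)*(-11)) = 107 + ((3 + 2*22)/(-66))*((-7 - 6)*(-11)) = 107 + ((3 + 44)*(-1/66))*(-13*(-11)) = 107 + (47*(-1/66))*143 = 107 - 47/66*143 = 107 - 611/6 = 31/6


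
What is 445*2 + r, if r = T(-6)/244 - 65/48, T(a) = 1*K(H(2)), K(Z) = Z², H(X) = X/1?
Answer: 2602003/2928 ≈ 888.66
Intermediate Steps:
H(X) = X (H(X) = X*1 = X)
T(a) = 4 (T(a) = 1*2² = 1*4 = 4)
r = -3917/2928 (r = 4/244 - 65/48 = 4*(1/244) - 65*1/48 = 1/61 - 65/48 = -3917/2928 ≈ -1.3378)
445*2 + r = 445*2 - 3917/2928 = 890 - 3917/2928 = 2602003/2928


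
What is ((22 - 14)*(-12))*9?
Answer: -864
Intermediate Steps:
((22 - 14)*(-12))*9 = (8*(-12))*9 = -96*9 = -864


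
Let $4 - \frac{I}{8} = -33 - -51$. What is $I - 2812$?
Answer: $-2924$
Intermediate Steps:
$I = -112$ ($I = 32 - 8 \left(-33 - -51\right) = 32 - 8 \left(-33 + 51\right) = 32 - 144 = -112$)
$I - 2812 = -112 - 2812 = -2924$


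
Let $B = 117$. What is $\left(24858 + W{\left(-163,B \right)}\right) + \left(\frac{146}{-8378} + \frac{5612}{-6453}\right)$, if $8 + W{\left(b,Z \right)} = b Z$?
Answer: $\frac{156191734906}{27031617} \approx 5778.1$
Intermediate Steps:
$W{\left(b,Z \right)} = -8 + Z b$ ($W{\left(b,Z \right)} = -8 + b Z = -8 + Z b$)
$\left(24858 + W{\left(-163,B \right)}\right) + \left(\frac{146}{-8378} + \frac{5612}{-6453}\right) = \left(24858 + \left(-8 + 117 \left(-163\right)\right)\right) + \left(\frac{146}{-8378} + \frac{5612}{-6453}\right) = \left(24858 - 19079\right) + \left(146 \left(- \frac{1}{8378}\right) + 5612 \left(- \frac{1}{6453}\right)\right) = \left(24858 - 19079\right) - \frac{23979737}{27031617} = 5779 - \frac{23979737}{27031617} = \frac{156191734906}{27031617}$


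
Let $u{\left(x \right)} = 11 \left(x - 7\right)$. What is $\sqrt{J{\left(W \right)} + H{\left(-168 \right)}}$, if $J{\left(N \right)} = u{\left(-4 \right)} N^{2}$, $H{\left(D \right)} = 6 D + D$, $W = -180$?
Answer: $2 i \sqrt{980394} \approx 1980.3 i$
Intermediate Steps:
$u{\left(x \right)} = -77 + 11 x$ ($u{\left(x \right)} = 11 \left(-7 + x\right) = -77 + 11 x$)
$H{\left(D \right)} = 7 D$
$J{\left(N \right)} = - 121 N^{2}$ ($J{\left(N \right)} = \left(-77 + 11 \left(-4\right)\right) N^{2} = \left(-77 - 44\right) N^{2} = - 121 N^{2}$)
$\sqrt{J{\left(W \right)} + H{\left(-168 \right)}} = \sqrt{- 121 \left(-180\right)^{2} + 7 \left(-168\right)} = \sqrt{\left(-121\right) 32400 - 1176} = \sqrt{-3920400 - 1176} = \sqrt{-3921576} = 2 i \sqrt{980394}$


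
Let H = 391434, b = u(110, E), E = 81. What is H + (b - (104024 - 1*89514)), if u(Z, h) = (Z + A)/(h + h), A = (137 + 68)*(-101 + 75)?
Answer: 3392026/9 ≈ 3.7689e+5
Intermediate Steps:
A = -5330 (A = 205*(-26) = -5330)
u(Z, h) = (-5330 + Z)/(2*h) (u(Z, h) = (Z - 5330)/(h + h) = (-5330 + Z)/((2*h)) = (-5330 + Z)*(1/(2*h)) = (-5330 + Z)/(2*h))
b = -290/9 (b = (1/2)*(-5330 + 110)/81 = (1/2)*(1/81)*(-5220) = -290/9 ≈ -32.222)
H + (b - (104024 - 1*89514)) = 391434 + (-290/9 - (104024 - 1*89514)) = 391434 + (-290/9 - (104024 - 89514)) = 391434 + (-290/9 - 1*14510) = 391434 + (-290/9 - 14510) = 391434 - 130880/9 = 3392026/9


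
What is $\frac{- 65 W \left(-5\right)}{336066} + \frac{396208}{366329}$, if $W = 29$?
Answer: $\frac{136604688553}{123110721714} \approx 1.1096$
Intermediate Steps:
$\frac{- 65 W \left(-5\right)}{336066} + \frac{396208}{366329} = \frac{\left(-65\right) 29 \left(-5\right)}{336066} + \frac{396208}{366329} = \left(-1885\right) \left(-5\right) \frac{1}{336066} + 396208 \cdot \frac{1}{366329} = 9425 \cdot \frac{1}{336066} + \frac{396208}{366329} = \frac{9425}{336066} + \frac{396208}{366329} = \frac{136604688553}{123110721714}$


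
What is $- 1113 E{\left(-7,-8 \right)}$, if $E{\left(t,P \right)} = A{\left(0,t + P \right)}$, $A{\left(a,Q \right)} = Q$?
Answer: $16695$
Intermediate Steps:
$E{\left(t,P \right)} = P + t$ ($E{\left(t,P \right)} = t + P = P + t$)
$- 1113 E{\left(-7,-8 \right)} = - 1113 \left(-8 - 7\right) = \left(-1113\right) \left(-15\right) = 16695$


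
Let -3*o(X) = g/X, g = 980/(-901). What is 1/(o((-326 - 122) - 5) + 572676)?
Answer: 1224459/701218281304 ≈ 1.7462e-6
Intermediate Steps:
g = -980/901 (g = 980*(-1/901) = -980/901 ≈ -1.0877)
o(X) = 980/(2703*X) (o(X) = -(-980)/(2703*X) = 980/(2703*X))
1/(o((-326 - 122) - 5) + 572676) = 1/(980/(2703*((-326 - 122) - 5)) + 572676) = 1/(980/(2703*(-448 - 5)) + 572676) = 1/((980/2703)/(-453) + 572676) = 1/((980/2703)*(-1/453) + 572676) = 1/(-980/1224459 + 572676) = 1/(701218281304/1224459) = 1224459/701218281304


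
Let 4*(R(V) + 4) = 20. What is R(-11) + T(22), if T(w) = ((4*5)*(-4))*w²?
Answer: -38719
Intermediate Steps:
T(w) = -80*w² (T(w) = (20*(-4))*w² = -80*w²)
R(V) = 1 (R(V) = -4 + (¼)*20 = -4 + 5 = 1)
R(-11) + T(22) = 1 - 80*22² = 1 - 80*484 = 1 - 38720 = -38719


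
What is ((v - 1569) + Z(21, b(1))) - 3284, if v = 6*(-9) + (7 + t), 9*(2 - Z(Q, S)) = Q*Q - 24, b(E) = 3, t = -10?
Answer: -14863/3 ≈ -4954.3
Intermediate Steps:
Z(Q, S) = 14/3 - Q²/9 (Z(Q, S) = 2 - (Q*Q - 24)/9 = 2 - (Q² - 24)/9 = 2 - (-24 + Q²)/9 = 2 + (8/3 - Q²/9) = 14/3 - Q²/9)
v = -57 (v = 6*(-9) + (7 - 10) = -54 - 3 = -57)
((v - 1569) + Z(21, b(1))) - 3284 = ((-57 - 1569) + (14/3 - ⅑*21²)) - 3284 = (-1626 + (14/3 - ⅑*441)) - 3284 = (-1626 + (14/3 - 49)) - 3284 = (-1626 - 133/3) - 3284 = -5011/3 - 3284 = -14863/3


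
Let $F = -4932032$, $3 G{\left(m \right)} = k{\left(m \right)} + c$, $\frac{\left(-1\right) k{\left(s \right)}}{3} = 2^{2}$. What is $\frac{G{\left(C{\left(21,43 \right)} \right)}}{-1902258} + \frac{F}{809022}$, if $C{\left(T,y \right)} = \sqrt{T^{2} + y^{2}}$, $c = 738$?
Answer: $- \frac{781849425965}{128247380973} \approx -6.0964$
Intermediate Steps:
$k{\left(s \right)} = -12$ ($k{\left(s \right)} = - 3 \cdot 2^{2} = \left(-3\right) 4 = -12$)
$G{\left(m \right)} = 242$ ($G{\left(m \right)} = \frac{-12 + 738}{3} = \frac{1}{3} \cdot 726 = 242$)
$\frac{G{\left(C{\left(21,43 \right)} \right)}}{-1902258} + \frac{F}{809022} = \frac{242}{-1902258} - \frac{4932032}{809022} = 242 \left(- \frac{1}{1902258}\right) - \frac{2466016}{404511} = - \frac{121}{951129} - \frac{2466016}{404511} = - \frac{781849425965}{128247380973}$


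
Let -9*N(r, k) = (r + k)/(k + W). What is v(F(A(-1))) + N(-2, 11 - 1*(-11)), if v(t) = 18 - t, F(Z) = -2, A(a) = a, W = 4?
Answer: 2330/117 ≈ 19.915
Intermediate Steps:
N(r, k) = -(k + r)/(9*(4 + k)) (N(r, k) = -(r + k)/(9*(k + 4)) = -(k + r)/(9*(4 + k)))
v(F(A(-1))) + N(-2, 11 - 1*(-11)) = (18 - 1*(-2)) + (-(11 - 1*(-11)) - 1*(-2))/(9*(4 + (11 - 1*(-11)))) = (18 + 2) + (-(11 + 11) + 2)/(9*(4 + (11 + 11))) = 20 + (-1*22 + 2)/(9*(4 + 22)) = 20 + (⅑)*(-22 + 2)/26 = 20 + (⅑)*(1/26)*(-20) = 20 - 10/117 = 2330/117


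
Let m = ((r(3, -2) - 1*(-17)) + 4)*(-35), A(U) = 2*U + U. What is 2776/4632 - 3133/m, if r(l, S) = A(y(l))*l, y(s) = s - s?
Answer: 689684/141855 ≈ 4.8619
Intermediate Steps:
y(s) = 0
A(U) = 3*U
r(l, S) = 0 (r(l, S) = (3*0)*l = 0*l = 0)
m = -735 (m = ((0 - 1*(-17)) + 4)*(-35) = ((0 + 17) + 4)*(-35) = (17 + 4)*(-35) = 21*(-35) = -735)
2776/4632 - 3133/m = 2776/4632 - 3133/(-735) = 2776*(1/4632) - 3133*(-1/735) = 347/579 + 3133/735 = 689684/141855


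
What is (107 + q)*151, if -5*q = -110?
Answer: 19479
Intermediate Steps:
q = 22 (q = -⅕*(-110) = 22)
(107 + q)*151 = (107 + 22)*151 = 129*151 = 19479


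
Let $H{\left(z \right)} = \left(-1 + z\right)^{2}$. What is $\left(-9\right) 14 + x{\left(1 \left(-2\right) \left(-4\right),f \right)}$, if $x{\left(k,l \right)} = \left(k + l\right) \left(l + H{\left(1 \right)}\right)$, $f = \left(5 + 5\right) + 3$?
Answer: $147$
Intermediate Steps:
$f = 13$ ($f = 10 + 3 = 13$)
$x{\left(k,l \right)} = l \left(k + l\right)$ ($x{\left(k,l \right)} = \left(k + l\right) \left(l + \left(-1 + 1\right)^{2}\right) = \left(k + l\right) \left(l + 0^{2}\right) = \left(k + l\right) \left(l + 0\right) = \left(k + l\right) l = l \left(k + l\right)$)
$\left(-9\right) 14 + x{\left(1 \left(-2\right) \left(-4\right),f \right)} = \left(-9\right) 14 + 13 \left(1 \left(-2\right) \left(-4\right) + 13\right) = -126 + 13 \left(\left(-2\right) \left(-4\right) + 13\right) = -126 + 13 \left(8 + 13\right) = -126 + 13 \cdot 21 = -126 + 273 = 147$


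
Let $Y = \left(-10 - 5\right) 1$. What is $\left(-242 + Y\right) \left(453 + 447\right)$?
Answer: $-231300$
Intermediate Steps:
$Y = -15$ ($Y = \left(-15\right) 1 = -15$)
$\left(-242 + Y\right) \left(453 + 447\right) = \left(-242 - 15\right) \left(453 + 447\right) = \left(-257\right) 900 = -231300$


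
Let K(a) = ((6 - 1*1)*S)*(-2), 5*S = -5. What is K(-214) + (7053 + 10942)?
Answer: 18005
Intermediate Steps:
S = -1 (S = (⅕)*(-5) = -1)
K(a) = 10 (K(a) = ((6 - 1*1)*(-1))*(-2) = ((6 - 1)*(-1))*(-2) = (5*(-1))*(-2) = -5*(-2) = 10)
K(-214) + (7053 + 10942) = 10 + (7053 + 10942) = 10 + 17995 = 18005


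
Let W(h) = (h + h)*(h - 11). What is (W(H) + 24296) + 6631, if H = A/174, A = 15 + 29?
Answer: 234045323/7569 ≈ 30922.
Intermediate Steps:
A = 44
H = 22/87 (H = 44/174 = 44*(1/174) = 22/87 ≈ 0.25287)
W(h) = 2*h*(-11 + h) (W(h) = (2*h)*(-11 + h) = 2*h*(-11 + h))
(W(H) + 24296) + 6631 = (2*(22/87)*(-11 + 22/87) + 24296) + 6631 = (2*(22/87)*(-935/87) + 24296) + 6631 = (-41140/7569 + 24296) + 6631 = 183855284/7569 + 6631 = 234045323/7569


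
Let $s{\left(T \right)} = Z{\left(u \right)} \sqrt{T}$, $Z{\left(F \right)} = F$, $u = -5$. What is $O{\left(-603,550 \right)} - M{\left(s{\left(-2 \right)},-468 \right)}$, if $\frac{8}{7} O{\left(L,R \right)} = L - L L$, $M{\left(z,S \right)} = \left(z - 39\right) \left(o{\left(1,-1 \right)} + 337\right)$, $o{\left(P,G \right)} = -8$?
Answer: $- \frac{611709}{2} + 1645 i \sqrt{2} \approx -3.0585 \cdot 10^{5} + 2326.4 i$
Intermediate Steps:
$s{\left(T \right)} = - 5 \sqrt{T}$
$M{\left(z,S \right)} = -12831 + 329 z$ ($M{\left(z,S \right)} = \left(z - 39\right) \left(-8 + 337\right) = \left(-39 + z\right) 329 = -12831 + 329 z$)
$O{\left(L,R \right)} = - \frac{7 L^{2}}{8} + \frac{7 L}{8}$ ($O{\left(L,R \right)} = \frac{7 \left(L - L L\right)}{8} = \frac{7 \left(L - L^{2}\right)}{8} = - \frac{7 L^{2}}{8} + \frac{7 L}{8}$)
$O{\left(-603,550 \right)} - M{\left(s{\left(-2 \right)},-468 \right)} = \frac{7}{8} \left(-603\right) \left(1 - -603\right) - \left(-12831 + 329 \left(- 5 \sqrt{-2}\right)\right) = \frac{7}{8} \left(-603\right) \left(1 + 603\right) - \left(-12831 + 329 \left(- 5 i \sqrt{2}\right)\right) = \frac{7}{8} \left(-603\right) 604 - \left(-12831 + 329 \left(- 5 i \sqrt{2}\right)\right) = - \frac{637371}{2} - \left(-12831 - 1645 i \sqrt{2}\right) = - \frac{637371}{2} + \left(12831 + 1645 i \sqrt{2}\right) = - \frac{611709}{2} + 1645 i \sqrt{2}$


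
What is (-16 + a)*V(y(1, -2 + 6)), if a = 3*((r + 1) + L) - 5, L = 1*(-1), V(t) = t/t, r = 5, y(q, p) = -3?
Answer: -6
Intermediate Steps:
V(t) = 1
L = -1
a = 10 (a = 3*((5 + 1) - 1) - 5 = 3*(6 - 1) - 5 = 3*5 - 5 = 15 - 5 = 10)
(-16 + a)*V(y(1, -2 + 6)) = (-16 + 10)*1 = -6*1 = -6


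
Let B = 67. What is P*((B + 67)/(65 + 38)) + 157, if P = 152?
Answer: 36539/103 ≈ 354.75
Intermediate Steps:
P*((B + 67)/(65 + 38)) + 157 = 152*((67 + 67)/(65 + 38)) + 157 = 152*(134/103) + 157 = 20368/103 + 157 = 36539/103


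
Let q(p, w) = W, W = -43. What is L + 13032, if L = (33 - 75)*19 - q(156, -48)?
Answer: 12277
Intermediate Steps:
q(p, w) = -43
L = -755 (L = (33 - 75)*19 - 1*(-43) = -42*19 + 43 = -798 + 43 = -755)
L + 13032 = -755 + 13032 = 12277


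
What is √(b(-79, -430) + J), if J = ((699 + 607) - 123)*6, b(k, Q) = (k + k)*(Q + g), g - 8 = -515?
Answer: 2*√38786 ≈ 393.88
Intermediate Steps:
g = -507 (g = 8 - 515 = -507)
b(k, Q) = 2*k*(-507 + Q) (b(k, Q) = (k + k)*(Q - 507) = (2*k)*(-507 + Q) = 2*k*(-507 + Q))
J = 7098 (J = (1306 - 123)*6 = 1183*6 = 7098)
√(b(-79, -430) + J) = √(2*(-79)*(-507 - 430) + 7098) = √(2*(-79)*(-937) + 7098) = √(148046 + 7098) = √155144 = 2*√38786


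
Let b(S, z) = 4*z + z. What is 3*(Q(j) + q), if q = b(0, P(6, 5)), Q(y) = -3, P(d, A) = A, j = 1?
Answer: 66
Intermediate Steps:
b(S, z) = 5*z
q = 25 (q = 5*5 = 25)
3*(Q(j) + q) = 3*(-3 + 25) = 3*22 = 66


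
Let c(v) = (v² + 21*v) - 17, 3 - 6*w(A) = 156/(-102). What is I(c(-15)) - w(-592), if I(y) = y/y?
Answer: 25/102 ≈ 0.24510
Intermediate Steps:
w(A) = 77/102 (w(A) = ½ - 26/(-102) = ½ - 26*(-1)/102 = ½ - ⅙*(-26/17) = ½ + 13/51 = 77/102)
c(v) = -17 + v² + 21*v
I(y) = 1
I(c(-15)) - w(-592) = 1 - 1*77/102 = 1 - 77/102 = 25/102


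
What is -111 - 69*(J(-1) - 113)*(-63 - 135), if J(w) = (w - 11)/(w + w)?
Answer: -1461945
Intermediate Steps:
J(w) = (-11 + w)/(2*w) (J(w) = (-11 + w)/((2*w)) = (-11 + w)*(1/(2*w)) = (-11 + w)/(2*w))
-111 - 69*(J(-1) - 113)*(-63 - 135) = -111 - 69*((½)*(-11 - 1)/(-1) - 113)*(-63 - 135) = -111 - 69*((½)*(-1)*(-12) - 113)*(-198) = -111 - 69*(6 - 113)*(-198) = -111 - (-7383)*(-198) = -111 - 69*21186 = -111 - 1461834 = -1461945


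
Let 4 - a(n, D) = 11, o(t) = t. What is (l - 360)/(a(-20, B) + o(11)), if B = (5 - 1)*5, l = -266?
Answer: -313/2 ≈ -156.50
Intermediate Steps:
B = 20 (B = 4*5 = 20)
a(n, D) = -7 (a(n, D) = 4 - 1*11 = 4 - 11 = -7)
(l - 360)/(a(-20, B) + o(11)) = (-266 - 360)/(-7 + 11) = -626/4 = -626*1/4 = -313/2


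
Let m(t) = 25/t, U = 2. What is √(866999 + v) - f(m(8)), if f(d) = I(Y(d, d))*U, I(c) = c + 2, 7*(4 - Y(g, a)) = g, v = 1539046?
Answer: -311/28 + √2406045 ≈ 1540.0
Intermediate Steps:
Y(g, a) = 4 - g/7
I(c) = 2 + c
f(d) = 12 - 2*d/7 (f(d) = (2 + (4 - d/7))*2 = (6 - d/7)*2 = 12 - 2*d/7)
√(866999 + v) - f(m(8)) = √(866999 + 1539046) - (12 - 50/(7*8)) = √2406045 - (12 - 50/(7*8)) = √2406045 - (12 - 2/7*25/8) = √2406045 - (12 - 25/28) = √2406045 - 1*311/28 = √2406045 - 311/28 = -311/28 + √2406045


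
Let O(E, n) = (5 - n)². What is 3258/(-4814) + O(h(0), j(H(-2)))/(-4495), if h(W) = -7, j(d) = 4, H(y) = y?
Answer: -252578/373085 ≈ -0.67700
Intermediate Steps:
3258/(-4814) + O(h(0), j(H(-2)))/(-4495) = 3258/(-4814) + (-5 + 4)²/(-4495) = 3258*(-1/4814) + (-1)²*(-1/4495) = -1629/2407 + 1*(-1/4495) = -1629/2407 - 1/4495 = -252578/373085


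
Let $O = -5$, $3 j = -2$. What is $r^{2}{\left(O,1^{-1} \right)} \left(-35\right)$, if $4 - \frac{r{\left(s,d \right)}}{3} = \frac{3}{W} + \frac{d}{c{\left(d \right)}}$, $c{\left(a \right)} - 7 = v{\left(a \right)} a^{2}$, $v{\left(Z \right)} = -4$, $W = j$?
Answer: $- \frac{84035}{4} \approx -21009.0$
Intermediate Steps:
$j = - \frac{2}{3}$ ($j = \frac{1}{3} \left(-2\right) = - \frac{2}{3} \approx -0.66667$)
$W = - \frac{2}{3} \approx -0.66667$
$c{\left(a \right)} = 7 - 4 a^{2}$
$r{\left(s,d \right)} = \frac{51}{2} - \frac{3 d}{7 - 4 d^{2}}$ ($r{\left(s,d \right)} = 12 - 3 \left(\frac{3}{- \frac{2}{3}} + \frac{d}{7 - 4 d^{2}}\right) = 12 - 3 \left(3 \left(- \frac{3}{2}\right) + \frac{d}{7 - 4 d^{2}}\right) = 12 - 3 \left(- \frac{9}{2} + \frac{d}{7 - 4 d^{2}}\right) = 12 - \left(- \frac{27}{2} + \frac{3 d}{7 - 4 d^{2}}\right) = \frac{51}{2} - \frac{3 d}{7 - 4 d^{2}}$)
$r^{2}{\left(O,1^{-1} \right)} \left(-35\right) = \left(\frac{3 \left(119 - 68 \left(1^{-1}\right)^{2} - \frac{2}{1}\right)}{2 \left(7 - 4 \left(1^{-1}\right)^{2}\right)}\right)^{2} \left(-35\right) = \left(\frac{3 \left(119 - 68 \cdot 1^{2} - 2\right)}{2 \left(7 - 4 \cdot 1^{2}\right)}\right)^{2} \left(-35\right) = \left(\frac{3 \left(119 - 68 - 2\right)}{2 \left(7 - 4\right)}\right)^{2} \left(-35\right) = \left(\frac{3}{2} \cdot \frac{1}{3} \cdot 49\right)^{2} \left(-35\right) = \left(\frac{49}{2}\right)^{2} \left(-35\right) = \frac{2401}{4} \left(-35\right) = - \frac{84035}{4}$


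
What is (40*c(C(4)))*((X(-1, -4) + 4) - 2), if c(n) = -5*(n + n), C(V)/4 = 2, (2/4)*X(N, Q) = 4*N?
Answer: 19200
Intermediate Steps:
X(N, Q) = 8*N (X(N, Q) = 2*(4*N) = 8*N)
C(V) = 8 (C(V) = 4*2 = 8)
c(n) = -10*n
(40*c(C(4)))*((X(-1, -4) + 4) - 2) = (40*(-10*8))*((8*(-1) + 4) - 2) = (40*(-80))*((-8 + 4) - 2) = -3200*(-4 - 2) = -3200*(-6) = 19200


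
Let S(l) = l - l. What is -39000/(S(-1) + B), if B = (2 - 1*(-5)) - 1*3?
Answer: -9750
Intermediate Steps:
S(l) = 0
B = 4 (B = (2 + 5) - 3 = 7 - 3 = 4)
-39000/(S(-1) + B) = -39000/(0 + 4) = -39000/4 = -39000*1/4 = -9750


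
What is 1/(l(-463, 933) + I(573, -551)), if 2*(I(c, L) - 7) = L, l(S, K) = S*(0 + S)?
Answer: 2/428201 ≈ 4.6707e-6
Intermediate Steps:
l(S, K) = S**2 (l(S, K) = S*S = S**2)
I(c, L) = 7 + L/2
1/(l(-463, 933) + I(573, -551)) = 1/((-463)**2 + (7 + (1/2)*(-551))) = 1/(214369 + (7 - 551/2)) = 1/(214369 - 537/2) = 1/(428201/2) = 2/428201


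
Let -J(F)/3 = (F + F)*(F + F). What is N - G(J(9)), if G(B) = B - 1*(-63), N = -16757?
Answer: -15848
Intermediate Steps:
J(F) = -12*F² (J(F) = -3*(F + F)*(F + F) = -3*2*F*2*F = -12*F²)
G(B) = 63 + B (G(B) = B + 63 = 63 + B)
N - G(J(9)) = -16757 - (63 - 12*9²) = -16757 - (63 - 12*81) = -16757 - (63 - 972) = -16757 - 1*(-909) = -16757 + 909 = -15848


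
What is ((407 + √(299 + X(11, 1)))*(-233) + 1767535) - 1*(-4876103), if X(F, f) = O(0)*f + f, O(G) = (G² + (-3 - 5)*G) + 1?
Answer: 6548807 - 233*√301 ≈ 6.5448e+6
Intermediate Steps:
O(G) = 1 + G² - 8*G (O(G) = (G² - 8*G) + 1 = 1 + G² - 8*G)
X(F, f) = 2*f (X(F, f) = (1 + 0² - 8*0)*f + f = (1 + 0 + 0)*f + f = 1*f + f = f + f = 2*f)
((407 + √(299 + X(11, 1)))*(-233) + 1767535) - 1*(-4876103) = ((407 + √(299 + 2*1))*(-233) + 1767535) - 1*(-4876103) = ((407 + √(299 + 2))*(-233) + 1767535) + 4876103 = ((407 + √301)*(-233) + 1767535) + 4876103 = ((-94831 - 233*√301) + 1767535) + 4876103 = (1672704 - 233*√301) + 4876103 = 6548807 - 233*√301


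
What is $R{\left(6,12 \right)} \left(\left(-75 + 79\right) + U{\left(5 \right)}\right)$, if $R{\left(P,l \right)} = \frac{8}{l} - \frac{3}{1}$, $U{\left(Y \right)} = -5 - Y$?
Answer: $14$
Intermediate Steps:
$R{\left(P,l \right)} = -3 + \frac{8}{l}$ ($R{\left(P,l \right)} = \frac{8}{l} - 3 = -3 + \frac{8}{l}$)
$R{\left(6,12 \right)} \left(\left(-75 + 79\right) + U{\left(5 \right)}\right) = \left(-3 + \frac{8}{12}\right) \left(\left(-75 + 79\right) - 10\right) = \left(-3 + 8 \cdot \frac{1}{12}\right) \left(4 - 10\right) = \left(-3 + \frac{2}{3}\right) \left(4 - 10\right) = \left(- \frac{7}{3}\right) \left(-6\right) = 14$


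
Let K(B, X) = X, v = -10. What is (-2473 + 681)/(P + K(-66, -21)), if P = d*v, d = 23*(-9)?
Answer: -1792/2049 ≈ -0.87457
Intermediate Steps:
d = -207
P = 2070 (P = -207*(-10) = 2070)
(-2473 + 681)/(P + K(-66, -21)) = (-2473 + 681)/(2070 - 21) = -1792/2049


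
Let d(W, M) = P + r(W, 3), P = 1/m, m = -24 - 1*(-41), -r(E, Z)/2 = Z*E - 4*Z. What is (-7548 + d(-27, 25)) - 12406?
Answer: -336055/17 ≈ -19768.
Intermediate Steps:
r(E, Z) = 8*Z - 2*E*Z (r(E, Z) = -2*(Z*E - 4*Z) = -2*(E*Z - 4*Z) = -2*(-4*Z + E*Z) = 8*Z - 2*E*Z)
m = 17 (m = -24 + 41 = 17)
P = 1/17 ≈ 0.058824
d(W, M) = 409/17 - 6*W (d(W, M) = 1/17 + 2*3*(4 - W) = 1/17 + (24 - 6*W) = 409/17 - 6*W)
(-7548 + d(-27, 25)) - 12406 = (-7548 + (409/17 - 6*(-27))) - 12406 = (-7548 + (409/17 + 162)) - 12406 = (-7548 + 3163/17) - 12406 = -125153/17 - 12406 = -336055/17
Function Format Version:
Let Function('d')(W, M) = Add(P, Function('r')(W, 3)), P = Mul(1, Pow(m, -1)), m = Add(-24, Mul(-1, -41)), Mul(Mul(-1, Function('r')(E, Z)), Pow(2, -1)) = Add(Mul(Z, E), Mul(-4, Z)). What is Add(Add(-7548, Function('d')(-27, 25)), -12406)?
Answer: Rational(-336055, 17) ≈ -19768.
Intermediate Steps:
Function('r')(E, Z) = Add(Mul(8, Z), Mul(-2, E, Z)) (Function('r')(E, Z) = Mul(-2, Add(Mul(Z, E), Mul(-4, Z))) = Mul(-2, Add(Mul(E, Z), Mul(-4, Z))) = Mul(-2, Add(Mul(-4, Z), Mul(E, Z))) = Add(Mul(8, Z), Mul(-2, E, Z)))
m = 17 (m = Add(-24, 41) = 17)
P = Rational(1, 17) (P = Mul(1, Pow(17, -1)) = Mul(1, Rational(1, 17)) = Rational(1, 17) ≈ 0.058824)
Function('d')(W, M) = Add(Rational(409, 17), Mul(-6, W)) (Function('d')(W, M) = Add(Rational(1, 17), Mul(2, 3, Add(4, Mul(-1, W)))) = Add(Rational(1, 17), Add(24, Mul(-6, W))) = Add(Rational(409, 17), Mul(-6, W)))
Add(Add(-7548, Function('d')(-27, 25)), -12406) = Add(Add(-7548, Add(Rational(409, 17), Mul(-6, -27))), -12406) = Add(Add(-7548, Add(Rational(409, 17), 162)), -12406) = Add(Add(-7548, Rational(3163, 17)), -12406) = Add(Rational(-125153, 17), -12406) = Rational(-336055, 17)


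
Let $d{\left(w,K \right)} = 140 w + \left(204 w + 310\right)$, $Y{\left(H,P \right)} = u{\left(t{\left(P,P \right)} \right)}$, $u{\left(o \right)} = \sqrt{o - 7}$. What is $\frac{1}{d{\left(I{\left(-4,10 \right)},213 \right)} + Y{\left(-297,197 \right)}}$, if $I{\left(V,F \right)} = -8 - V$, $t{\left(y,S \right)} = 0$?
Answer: $- \frac{1066}{1136363} - \frac{i \sqrt{7}}{1136363} \approx -0.00093808 - 2.3283 \cdot 10^{-6} i$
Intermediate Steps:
$u{\left(o \right)} = \sqrt{-7 + o}$
$Y{\left(H,P \right)} = i \sqrt{7}$ ($Y{\left(H,P \right)} = \sqrt{-7 + 0} = \sqrt{-7} = i \sqrt{7}$)
$d{\left(w,K \right)} = 310 + 344 w$ ($d{\left(w,K \right)} = 140 w + \left(310 + 204 w\right) = 310 + 344 w$)
$\frac{1}{d{\left(I{\left(-4,10 \right)},213 \right)} + Y{\left(-297,197 \right)}} = \frac{1}{\left(310 + 344 \left(-8 - -4\right)\right) + i \sqrt{7}} = \frac{1}{\left(310 + 344 \left(-8 + 4\right)\right) + i \sqrt{7}} = \frac{1}{\left(310 + 344 \left(-4\right)\right) + i \sqrt{7}} = \frac{1}{\left(310 - 1376\right) + i \sqrt{7}} = \frac{1}{-1066 + i \sqrt{7}}$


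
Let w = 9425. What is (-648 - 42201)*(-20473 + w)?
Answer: 473395752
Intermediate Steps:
(-648 - 42201)*(-20473 + w) = (-648 - 42201)*(-20473 + 9425) = -42849*(-11048) = 473395752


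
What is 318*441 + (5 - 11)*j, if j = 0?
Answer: 140238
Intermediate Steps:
318*441 + (5 - 11)*j = 318*441 + (5 - 11)*0 = 140238 - 6*0 = 140238 + 0 = 140238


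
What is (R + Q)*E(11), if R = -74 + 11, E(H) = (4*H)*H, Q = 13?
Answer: -24200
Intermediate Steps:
E(H) = 4*H**2
R = -63
(R + Q)*E(11) = (-63 + 13)*(4*11**2) = -200*121 = -50*484 = -24200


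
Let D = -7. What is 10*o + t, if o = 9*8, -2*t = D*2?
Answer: 727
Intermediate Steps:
t = 7 (t = -(-7)*2/2 = -½*(-14) = 7)
o = 72
10*o + t = 10*72 + 7 = 720 + 7 = 727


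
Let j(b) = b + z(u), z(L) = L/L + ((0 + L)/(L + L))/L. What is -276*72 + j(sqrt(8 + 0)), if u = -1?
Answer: -39743/2 + 2*sqrt(2) ≈ -19869.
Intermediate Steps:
z(L) = 1 + 1/(2*L) (z(L) = 1 + (L/((2*L)))/L = 1 + (L*(1/(2*L)))/L = 1 + 1/(2*L))
j(b) = 1/2 + b (j(b) = b + (1/2 - 1)/(-1) = b - 1*(-1/2) = b + 1/2 = 1/2 + b)
-276*72 + j(sqrt(8 + 0)) = -276*72 + (1/2 + sqrt(8 + 0)) = -19872 + (1/2 + sqrt(8)) = -19872 + (1/2 + 2*sqrt(2)) = -39743/2 + 2*sqrt(2)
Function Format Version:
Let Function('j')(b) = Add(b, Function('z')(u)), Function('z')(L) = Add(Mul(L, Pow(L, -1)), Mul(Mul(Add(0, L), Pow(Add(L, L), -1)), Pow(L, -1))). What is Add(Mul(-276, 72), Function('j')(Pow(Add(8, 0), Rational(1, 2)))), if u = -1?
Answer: Add(Rational(-39743, 2), Mul(2, Pow(2, Rational(1, 2)))) ≈ -19869.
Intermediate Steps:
Function('z')(L) = Add(1, Mul(Rational(1, 2), Pow(L, -1))) (Function('z')(L) = Add(1, Mul(Mul(L, Pow(Mul(2, L), -1)), Pow(L, -1))) = Add(1, Mul(Mul(L, Mul(Rational(1, 2), Pow(L, -1))), Pow(L, -1))) = Add(1, Mul(Rational(1, 2), Pow(L, -1))))
Function('j')(b) = Add(Rational(1, 2), b) (Function('j')(b) = Add(b, Mul(Pow(-1, -1), Add(Rational(1, 2), -1))) = Add(b, Mul(-1, Rational(-1, 2))) = Add(b, Rational(1, 2)) = Add(Rational(1, 2), b))
Add(Mul(-276, 72), Function('j')(Pow(Add(8, 0), Rational(1, 2)))) = Add(Mul(-276, 72), Add(Rational(1, 2), Pow(Add(8, 0), Rational(1, 2)))) = Add(-19872, Add(Rational(1, 2), Pow(8, Rational(1, 2)))) = Add(-19872, Add(Rational(1, 2), Mul(2, Pow(2, Rational(1, 2))))) = Add(Rational(-39743, 2), Mul(2, Pow(2, Rational(1, 2))))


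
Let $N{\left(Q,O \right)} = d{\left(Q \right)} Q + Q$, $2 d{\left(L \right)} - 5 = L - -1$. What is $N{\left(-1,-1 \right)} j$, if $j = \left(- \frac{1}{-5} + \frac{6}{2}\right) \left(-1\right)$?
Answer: $\frac{56}{5} \approx 11.2$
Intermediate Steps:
$d{\left(L \right)} = 3 + \frac{L}{2}$ ($d{\left(L \right)} = \frac{5}{2} + \frac{L - -1}{2} = \frac{5}{2} + \frac{L + 1}{2} = \frac{5}{2} + \frac{1 + L}{2} = \frac{5}{2} + \left(\frac{1}{2} + \frac{L}{2}\right) = 3 + \frac{L}{2}$)
$N{\left(Q,O \right)} = Q + Q \left(3 + \frac{Q}{2}\right)$ ($N{\left(Q,O \right)} = \left(3 + \frac{Q}{2}\right) Q + Q = Q \left(3 + \frac{Q}{2}\right) + Q = Q + Q \left(3 + \frac{Q}{2}\right)$)
$j = - \frac{16}{5}$ ($j = \left(\left(-1\right) \left(- \frac{1}{5}\right) + 6 \cdot \frac{1}{2}\right) \left(-1\right) = \left(\frac{1}{5} + 3\right) \left(-1\right) = \frac{16}{5} \left(-1\right) = - \frac{16}{5} \approx -3.2$)
$N{\left(-1,-1 \right)} j = \frac{1}{2} \left(-1\right) \left(8 - 1\right) \left(- \frac{16}{5}\right) = \frac{1}{2} \left(-1\right) 7 \left(- \frac{16}{5}\right) = \left(- \frac{7}{2}\right) \left(- \frac{16}{5}\right) = \frac{56}{5}$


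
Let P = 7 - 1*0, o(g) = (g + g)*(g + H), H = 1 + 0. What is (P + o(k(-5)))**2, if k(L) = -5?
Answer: 2209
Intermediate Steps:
H = 1
o(g) = 2*g*(1 + g) (o(g) = (g + g)*(g + 1) = (2*g)*(1 + g) = 2*g*(1 + g))
P = 7 (P = 7 + 0 = 7)
(P + o(k(-5)))**2 = (7 + 2*(-5)*(1 - 5))**2 = (7 + 2*(-5)*(-4))**2 = (7 + 40)**2 = 47**2 = 2209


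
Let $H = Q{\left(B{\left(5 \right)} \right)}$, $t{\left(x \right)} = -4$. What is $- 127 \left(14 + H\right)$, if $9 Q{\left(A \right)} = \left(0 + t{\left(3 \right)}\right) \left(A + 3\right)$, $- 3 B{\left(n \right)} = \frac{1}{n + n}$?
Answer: $- \frac{217424}{135} \approx -1610.5$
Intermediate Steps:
$B{\left(n \right)} = - \frac{1}{6 n}$ ($B{\left(n \right)} = - \frac{1}{3 \left(n + n\right)} = - \frac{1}{3 \cdot 2 n} = - \frac{\frac{1}{2} \frac{1}{n}}{3} = - \frac{1}{6 n}$)
$Q{\left(A \right)} = - \frac{4}{3} - \frac{4 A}{9}$ ($Q{\left(A \right)} = \frac{\left(0 - 4\right) \left(A + 3\right)}{9} = \frac{\left(-4\right) \left(3 + A\right)}{9} = \frac{-12 - 4 A}{9} = - \frac{4}{3} - \frac{4 A}{9}$)
$H = - \frac{178}{135}$ ($H = - \frac{4}{3} - \frac{4 \left(- \frac{1}{6 \cdot 5}\right)}{9} = - \frac{4}{3} - \frac{4 \left(\left(- \frac{1}{6}\right) \frac{1}{5}\right)}{9} = - \frac{4}{3} - - \frac{2}{135} = - \frac{4}{3} + \frac{2}{135} = - \frac{178}{135} \approx -1.3185$)
$- 127 \left(14 + H\right) = - 127 \left(14 - \frac{178}{135}\right) = \left(-127\right) \frac{1712}{135} = - \frac{217424}{135}$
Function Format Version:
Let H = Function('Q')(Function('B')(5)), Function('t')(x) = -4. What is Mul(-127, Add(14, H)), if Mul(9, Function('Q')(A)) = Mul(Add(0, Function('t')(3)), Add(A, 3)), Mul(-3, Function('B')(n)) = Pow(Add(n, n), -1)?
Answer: Rational(-217424, 135) ≈ -1610.5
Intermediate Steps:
Function('B')(n) = Mul(Rational(-1, 6), Pow(n, -1)) (Function('B')(n) = Mul(Rational(-1, 3), Pow(Add(n, n), -1)) = Mul(Rational(-1, 3), Pow(Mul(2, n), -1)) = Mul(Rational(-1, 3), Mul(Rational(1, 2), Pow(n, -1))) = Mul(Rational(-1, 6), Pow(n, -1)))
Function('Q')(A) = Add(Rational(-4, 3), Mul(Rational(-4, 9), A)) (Function('Q')(A) = Mul(Rational(1, 9), Mul(Add(0, -4), Add(A, 3))) = Mul(Rational(1, 9), Mul(-4, Add(3, A))) = Mul(Rational(1, 9), Add(-12, Mul(-4, A))) = Add(Rational(-4, 3), Mul(Rational(-4, 9), A)))
H = Rational(-178, 135) (H = Add(Rational(-4, 3), Mul(Rational(-4, 9), Mul(Rational(-1, 6), Pow(5, -1)))) = Add(Rational(-4, 3), Mul(Rational(-4, 9), Mul(Rational(-1, 6), Rational(1, 5)))) = Add(Rational(-4, 3), Mul(Rational(-4, 9), Rational(-1, 30))) = Add(Rational(-4, 3), Rational(2, 135)) = Rational(-178, 135) ≈ -1.3185)
Mul(-127, Add(14, H)) = Mul(-127, Add(14, Rational(-178, 135))) = Mul(-127, Rational(1712, 135)) = Rational(-217424, 135)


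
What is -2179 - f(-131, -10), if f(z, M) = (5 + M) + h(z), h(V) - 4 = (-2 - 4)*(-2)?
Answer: -2190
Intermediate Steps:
h(V) = 16 (h(V) = 4 + (-2 - 4)*(-2) = 4 - 6*(-2) = 4 + 12 = 16)
f(z, M) = 21 + M (f(z, M) = (5 + M) + 16 = 21 + M)
-2179 - f(-131, -10) = -2179 - (21 - 10) = -2179 - 1*11 = -2179 - 11 = -2190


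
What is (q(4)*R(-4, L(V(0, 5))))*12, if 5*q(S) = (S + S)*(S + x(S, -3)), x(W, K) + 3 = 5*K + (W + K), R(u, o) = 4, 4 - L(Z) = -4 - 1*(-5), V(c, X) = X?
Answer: -4992/5 ≈ -998.40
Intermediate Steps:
L(Z) = 3 (L(Z) = 4 - (-4 - 1*(-5)) = 4 - (-4 + 5) = 4 - 1*1 = 4 - 1 = 3)
x(W, K) = -3 + W + 6*K (x(W, K) = -3 + (5*K + (W + K)) = -3 + (5*K + (K + W)) = -3 + (W + 6*K) = -3 + W + 6*K)
q(S) = 2*S*(-21 + 2*S)/5 (q(S) = ((S + S)*(S + (-3 + S + 6*(-3))))/5 = ((2*S)*(S + (-3 + S - 18)))/5 = ((2*S)*(S + (-21 + S)))/5 = ((2*S)*(-21 + 2*S))/5 = (2*S*(-21 + 2*S))/5 = 2*S*(-21 + 2*S)/5)
(q(4)*R(-4, L(V(0, 5))))*12 = (((⅖)*4*(-21 + 2*4))*4)*12 = (((⅖)*4*(-21 + 8))*4)*12 = (((⅖)*4*(-13))*4)*12 = -104/5*4*12 = -416/5*12 = -4992/5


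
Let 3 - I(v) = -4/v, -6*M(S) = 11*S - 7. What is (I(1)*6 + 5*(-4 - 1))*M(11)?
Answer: -323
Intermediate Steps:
M(S) = 7/6 - 11*S/6 (M(S) = -(11*S - 7)/6 = -(-7 + 11*S)/6 = 7/6 - 11*S/6)
I(v) = 3 + 4/v (I(v) = 3 - (-4)/v = 3 + 4/v)
(I(1)*6 + 5*(-4 - 1))*M(11) = ((3 + 4/1)*6 + 5*(-4 - 1))*(7/6 - 11/6*11) = ((3 + 4*1)*6 + 5*(-5))*(7/6 - 121/6) = ((3 + 4)*6 - 25)*(-19) = (7*6 - 25)*(-19) = (42 - 25)*(-19) = 17*(-19) = -323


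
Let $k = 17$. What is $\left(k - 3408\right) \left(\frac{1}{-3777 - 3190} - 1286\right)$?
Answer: $\frac{30381878133}{6967} \approx 4.3608 \cdot 10^{6}$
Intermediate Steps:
$\left(k - 3408\right) \left(\frac{1}{-3777 - 3190} - 1286\right) = \left(17 - 3408\right) \left(\frac{1}{-3777 - 3190} - 1286\right) = - 3391 \left(\frac{1}{-6967} - 1286\right) = - 3391 \left(- \frac{1}{6967} - 1286\right) = \left(-3391\right) \left(- \frac{8959563}{6967}\right) = \frac{30381878133}{6967}$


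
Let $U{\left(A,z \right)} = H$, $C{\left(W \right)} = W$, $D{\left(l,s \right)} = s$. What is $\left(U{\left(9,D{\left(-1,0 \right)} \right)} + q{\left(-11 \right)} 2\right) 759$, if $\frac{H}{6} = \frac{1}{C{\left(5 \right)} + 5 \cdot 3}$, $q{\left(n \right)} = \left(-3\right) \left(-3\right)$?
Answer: $\frac{138897}{10} \approx 13890.0$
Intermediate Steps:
$q{\left(n \right)} = 9$
$H = \frac{3}{10}$ ($H = \frac{6}{5 + 5 \cdot 3} = \frac{6}{5 + 15} = \frac{6}{20} = 6 \cdot \frac{1}{20} = \frac{3}{10} \approx 0.3$)
$U{\left(A,z \right)} = \frac{3}{10}$
$\left(U{\left(9,D{\left(-1,0 \right)} \right)} + q{\left(-11 \right)} 2\right) 759 = \left(\frac{3}{10} + 9 \cdot 2\right) 759 = \left(\frac{3}{10} + 18\right) 759 = \frac{183}{10} \cdot 759 = \frac{138897}{10}$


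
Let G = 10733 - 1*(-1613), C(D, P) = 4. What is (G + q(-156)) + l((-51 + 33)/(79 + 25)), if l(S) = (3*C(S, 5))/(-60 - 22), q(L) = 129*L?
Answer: -318904/41 ≈ -7778.1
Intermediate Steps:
l(S) = -6/41 (l(S) = (3*4)/(-60 - 22) = 12/(-82) = 12*(-1/82) = -6/41)
G = 12346 (G = 10733 + 1613 = 12346)
(G + q(-156)) + l((-51 + 33)/(79 + 25)) = (12346 + 129*(-156)) - 6/41 = (12346 - 20124) - 6/41 = -7778 - 6/41 = -318904/41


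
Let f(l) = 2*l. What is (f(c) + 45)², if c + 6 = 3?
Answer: 1521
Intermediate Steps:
c = -3 (c = -6 + 3 = -3)
(f(c) + 45)² = (2*(-3) + 45)² = (-6 + 45)² = 39² = 1521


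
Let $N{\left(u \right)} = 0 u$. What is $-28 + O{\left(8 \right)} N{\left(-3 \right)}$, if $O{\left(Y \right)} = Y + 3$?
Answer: $-28$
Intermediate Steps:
$O{\left(Y \right)} = 3 + Y$
$N{\left(u \right)} = 0$
$-28 + O{\left(8 \right)} N{\left(-3 \right)} = -28 + \left(3 + 8\right) 0 = -28 + 11 \cdot 0 = -28 + 0 = -28$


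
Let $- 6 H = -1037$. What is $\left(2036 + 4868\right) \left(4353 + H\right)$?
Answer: $\frac{93739060}{3} \approx 3.1246 \cdot 10^{7}$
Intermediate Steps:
$H = \frac{1037}{6}$ ($H = \left(- \frac{1}{6}\right) \left(-1037\right) = \frac{1037}{6} \approx 172.83$)
$\left(2036 + 4868\right) \left(4353 + H\right) = \left(2036 + 4868\right) \left(4353 + \frac{1037}{6}\right) = 6904 \cdot \frac{27155}{6} = \frac{93739060}{3}$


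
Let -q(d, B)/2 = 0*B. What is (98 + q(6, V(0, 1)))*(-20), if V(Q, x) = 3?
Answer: -1960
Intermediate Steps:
q(d, B) = 0 (q(d, B) = -0*B = -2*0 = 0)
(98 + q(6, V(0, 1)))*(-20) = (98 + 0)*(-20) = 98*(-20) = -1960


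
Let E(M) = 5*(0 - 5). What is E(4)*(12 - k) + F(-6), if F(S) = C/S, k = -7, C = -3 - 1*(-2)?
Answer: -2849/6 ≈ -474.83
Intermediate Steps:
C = -1 (C = -3 + 2 = -1)
E(M) = -25 (E(M) = 5*(-5) = -25)
F(S) = -1/S
E(4)*(12 - k) + F(-6) = -25*(12 - 1*(-7)) - 1/(-6) = -25*(12 + 7) - 1*(-1/6) = -25*19 + 1/6 = -475 + 1/6 = -2849/6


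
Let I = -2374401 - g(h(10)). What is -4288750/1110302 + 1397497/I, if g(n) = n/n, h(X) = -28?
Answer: -5867430145797/1318151644702 ≈ -4.4513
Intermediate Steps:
g(n) = 1
I = -2374402 (I = -2374401 - 1*1 = -2374401 - 1 = -2374402)
-4288750/1110302 + 1397497/I = -4288750/1110302 + 1397497/(-2374402) = -4288750*1/1110302 + 1397497*(-1/2374402) = -2144375/555151 - 1397497/2374402 = -5867430145797/1318151644702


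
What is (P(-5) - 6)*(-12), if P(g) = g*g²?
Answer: 1572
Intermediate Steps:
P(g) = g³
(P(-5) - 6)*(-12) = ((-5)³ - 6)*(-12) = (-125 - 6)*(-12) = -131*(-12) = 1572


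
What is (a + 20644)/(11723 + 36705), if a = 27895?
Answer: 48539/48428 ≈ 1.0023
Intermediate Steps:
(a + 20644)/(11723 + 36705) = (27895 + 20644)/(11723 + 36705) = 48539/48428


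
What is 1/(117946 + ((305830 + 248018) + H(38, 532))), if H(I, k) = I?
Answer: 1/671832 ≈ 1.4885e-6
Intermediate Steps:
1/(117946 + ((305830 + 248018) + H(38, 532))) = 1/(117946 + ((305830 + 248018) + 38)) = 1/(117946 + (553848 + 38)) = 1/(117946 + 553886) = 1/671832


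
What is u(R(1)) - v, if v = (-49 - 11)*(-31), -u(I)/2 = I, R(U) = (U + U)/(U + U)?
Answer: -1862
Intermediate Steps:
R(U) = 1 (R(U) = (2*U)/((2*U)) = (2*U)*(1/(2*U)) = 1)
u(I) = -2*I
v = 1860 (v = -60*(-31) = 1860)
u(R(1)) - v = -2*1 - 1*1860 = -2 - 1860 = -1862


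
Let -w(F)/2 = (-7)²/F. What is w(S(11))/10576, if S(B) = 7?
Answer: -7/5288 ≈ -0.0013238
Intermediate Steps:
w(F) = -98/F (w(F) = -2*(-7)²/F = -98/F)
w(S(11))/10576 = -98/7/10576 = -98*⅐*(1/10576) = -14*1/10576 = -7/5288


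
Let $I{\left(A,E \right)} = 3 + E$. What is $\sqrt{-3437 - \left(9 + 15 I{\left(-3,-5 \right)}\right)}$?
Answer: $2 i \sqrt{854} \approx 58.447 i$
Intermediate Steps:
$\sqrt{-3437 - \left(9 + 15 I{\left(-3,-5 \right)}\right)} = \sqrt{-3437 - \left(9 + 15 \left(3 - 5\right)\right)} = \sqrt{-3437 - -21} = \sqrt{-3437 + \left(30 - 9\right)} = \sqrt{-3437 + 21} = \sqrt{-3416} = 2 i \sqrt{854}$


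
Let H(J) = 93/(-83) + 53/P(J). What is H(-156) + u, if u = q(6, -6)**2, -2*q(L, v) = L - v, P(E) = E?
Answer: 447221/12948 ≈ 34.540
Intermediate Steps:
q(L, v) = v/2 - L/2 (q(L, v) = -(L - v)/2 = v/2 - L/2)
H(J) = -93/83 + 53/J (H(J) = 93/(-83) + 53/J = 93*(-1/83) + 53/J = -93/83 + 53/J)
u = 36 (u = ((1/2)*(-6) - 1/2*6)**2 = (-3 - 3)**2 = (-6)**2 = 36)
H(-156) + u = (-93/83 + 53/(-156)) + 36 = (-93/83 + 53*(-1/156)) + 36 = (-93/83 - 53/156) + 36 = -18907/12948 + 36 = 447221/12948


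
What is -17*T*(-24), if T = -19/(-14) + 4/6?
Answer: 5780/7 ≈ 825.71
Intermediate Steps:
T = 85/42 (T = -19*(-1/14) + 4*(1/6) = 19/14 + 2/3 = 85/42 ≈ 2.0238)
-17*T*(-24) = -17*85/42*(-24) = -1445/42*(-24) = 5780/7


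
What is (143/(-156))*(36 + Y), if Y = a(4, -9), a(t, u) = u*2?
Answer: -33/2 ≈ -16.500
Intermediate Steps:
a(t, u) = 2*u
Y = -18 (Y = 2*(-9) = -18)
(143/(-156))*(36 + Y) = (143/(-156))*(36 - 18) = (143*(-1/156))*18 = -11/12*18 = -33/2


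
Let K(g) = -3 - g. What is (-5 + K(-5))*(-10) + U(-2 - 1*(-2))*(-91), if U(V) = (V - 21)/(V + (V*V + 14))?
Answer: 333/2 ≈ 166.50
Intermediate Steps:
U(V) = (-21 + V)/(14 + V + V²) (U(V) = (-21 + V)/(V + (V² + 14)) = (-21 + V)/(V + (14 + V²)) = (-21 + V)/(14 + V + V²))
(-5 + K(-5))*(-10) + U(-2 - 1*(-2))*(-91) = (-5 + (-3 - 1*(-5)))*(-10) + ((-21 + (-2 - 1*(-2)))/(14 + (-2 - 1*(-2)) + (-2 - 1*(-2))²))*(-91) = (-5 + (-3 + 5))*(-10) + ((-21 + (-2 + 2))/(14 + (-2 + 2) + (-2 + 2)²))*(-91) = (-5 + 2)*(-10) + ((-21 + 0)/(14 + 0 + 0²))*(-91) = -3*(-10) + (-21/(14 + 0 + 0))*(-91) = 30 + (-21/14)*(-91) = 30 + ((1/14)*(-21))*(-91) = 30 - 3/2*(-91) = 30 + 273/2 = 333/2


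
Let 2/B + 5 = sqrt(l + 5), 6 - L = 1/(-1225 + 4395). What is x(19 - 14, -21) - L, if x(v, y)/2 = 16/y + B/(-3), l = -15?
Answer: -69737/9510 + 4*I*sqrt(10)/105 ≈ -7.333 + 0.12047*I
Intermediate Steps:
L = 19019/3170 (L = 6 - 1/(-1225 + 4395) = 6 - 1/3170 = 19019/3170 ≈ 5.9997)
B = 2/(-5 + I*sqrt(10)) (B = 2/(-5 + sqrt(-15 + 5)) = 2/(-5 + sqrt(-10)) = 2/(-5 + I*sqrt(10)) ≈ -0.28571 - 0.1807*I)
x(v, y) = 4/21 + 32/y + 4*I*sqrt(10)/105 (x(v, y) = 2*(16/y + (-2/7 - 2*I*sqrt(10)/35)/(-3)) = 2*(16/y + (-2/7 - 2*I*sqrt(10)/35)*(-1/3)) = 2*(16/y + (2/21 + 2*I*sqrt(10)/105)) = 2*(2/21 + 16/y + 2*I*sqrt(10)/105) = 4/21 + 32/y + 4*I*sqrt(10)/105)
x(19 - 14, -21) - L = (32/(-21) + 4/(3*(5 - I*sqrt(10)))) - 1*19019/3170 = (32*(-1/21) + 4/(3*(5 - I*sqrt(10)))) - 19019/3170 = (-32/21 + 4/(3*(5 - I*sqrt(10)))) - 19019/3170 = -500839/66570 + 4/(3*(5 - I*sqrt(10)))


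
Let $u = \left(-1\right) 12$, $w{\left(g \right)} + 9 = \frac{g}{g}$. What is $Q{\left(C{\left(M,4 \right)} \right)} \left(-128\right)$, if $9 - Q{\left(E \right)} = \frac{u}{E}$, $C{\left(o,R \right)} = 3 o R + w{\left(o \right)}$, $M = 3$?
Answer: $- \frac{8448}{7} \approx -1206.9$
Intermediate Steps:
$w{\left(g \right)} = -8$ ($w{\left(g \right)} = -9 + \frac{g}{g} = -9 + 1 = -8$)
$u = -12$
$C{\left(o,R \right)} = -8 + 3 R o$ ($C{\left(o,R \right)} = 3 o R - 8 = 3 R o - 8 = -8 + 3 R o$)
$Q{\left(E \right)} = 9 + \frac{12}{E}$ ($Q{\left(E \right)} = 9 - - \frac{12}{E} = 9 + \frac{12}{E}$)
$Q{\left(C{\left(M,4 \right)} \right)} \left(-128\right) = \left(9 + \frac{12}{-8 + 3 \cdot 4 \cdot 3}\right) \left(-128\right) = \left(9 + \frac{12}{-8 + 36}\right) \left(-128\right) = \left(9 + \frac{12}{28}\right) \left(-128\right) = \left(9 + 12 \cdot \frac{1}{28}\right) \left(-128\right) = \left(9 + \frac{3}{7}\right) \left(-128\right) = \frac{66}{7} \left(-128\right) = - \frac{8448}{7}$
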